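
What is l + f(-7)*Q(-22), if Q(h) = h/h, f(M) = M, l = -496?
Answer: -503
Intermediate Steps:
Q(h) = 1
l + f(-7)*Q(-22) = -496 - 7*1 = -496 - 7 = -503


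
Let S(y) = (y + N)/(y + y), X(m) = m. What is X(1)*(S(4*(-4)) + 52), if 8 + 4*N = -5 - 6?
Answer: 6739/128 ≈ 52.648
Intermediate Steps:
N = -19/4 (N = -2 + (-5 - 6)/4 = -2 + (¼)*(-11) = -2 - 11/4 = -19/4 ≈ -4.7500)
S(y) = (-19/4 + y)/(2*y) (S(y) = (y - 19/4)/(y + y) = (-19/4 + y)/((2*y)) = (-19/4 + y)*(1/(2*y)) = (-19/4 + y)/(2*y))
X(1)*(S(4*(-4)) + 52) = 1*((-19 + 4*(4*(-4)))/(8*((4*(-4)))) + 52) = 1*((⅛)*(-19 + 4*(-16))/(-16) + 52) = 1*((⅛)*(-1/16)*(-19 - 64) + 52) = 1*((⅛)*(-1/16)*(-83) + 52) = 1*(83/128 + 52) = 1*(6739/128) = 6739/128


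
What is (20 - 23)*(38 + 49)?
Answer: -261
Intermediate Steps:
(20 - 23)*(38 + 49) = -3*87 = -261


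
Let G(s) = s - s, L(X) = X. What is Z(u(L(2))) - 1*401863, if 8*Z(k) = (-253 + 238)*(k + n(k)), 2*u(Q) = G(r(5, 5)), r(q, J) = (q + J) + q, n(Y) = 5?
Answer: -3214979/8 ≈ -4.0187e+5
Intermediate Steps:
r(q, J) = J + 2*q (r(q, J) = (J + q) + q = J + 2*q)
G(s) = 0
u(Q) = 0 (u(Q) = (1/2)*0 = 0)
Z(k) = -75/8 - 15*k/8 (Z(k) = ((-253 + 238)*(k + 5))/8 = (-15*(5 + k))/8 = (-75 - 15*k)/8 = -75/8 - 15*k/8)
Z(u(L(2))) - 1*401863 = (-75/8 - 15/8*0) - 1*401863 = (-75/8 + 0) - 401863 = -75/8 - 401863 = -3214979/8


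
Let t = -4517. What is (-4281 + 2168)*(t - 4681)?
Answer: 19435374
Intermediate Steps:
(-4281 + 2168)*(t - 4681) = (-4281 + 2168)*(-4517 - 4681) = -2113*(-9198) = 19435374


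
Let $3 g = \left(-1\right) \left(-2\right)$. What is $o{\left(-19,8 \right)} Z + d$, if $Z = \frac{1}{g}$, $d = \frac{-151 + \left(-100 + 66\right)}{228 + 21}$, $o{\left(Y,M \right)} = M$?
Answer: $\frac{2803}{249} \approx 11.257$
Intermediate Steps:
$g = \frac{2}{3}$ ($g = \frac{\left(-1\right) \left(-2\right)}{3} = \frac{1}{3} \cdot 2 = \frac{2}{3} \approx 0.66667$)
$d = - \frac{185}{249}$ ($d = \frac{-151 - 34}{249} = \left(-185\right) \frac{1}{249} = - \frac{185}{249} \approx -0.74297$)
$Z = \frac{3}{2}$ ($Z = \frac{1}{\frac{2}{3}} = \frac{3}{2} \approx 1.5$)
$o{\left(-19,8 \right)} Z + d = 8 \cdot \frac{3}{2} - \frac{185}{249} = 12 - \frac{185}{249} = \frac{2803}{249}$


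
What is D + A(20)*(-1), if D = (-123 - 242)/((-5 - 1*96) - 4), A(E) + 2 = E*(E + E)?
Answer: -16685/21 ≈ -794.52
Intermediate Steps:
A(E) = -2 + 2*E² (A(E) = -2 + E*(E + E) = -2 + E*(2*E) = -2 + 2*E²)
D = 73/21 (D = -365/((-5 - 96) - 4) = -365/(-101 - 4) = -365/(-105) = -365*(-1/105) = 73/21 ≈ 3.4762)
D + A(20)*(-1) = 73/21 + (-2 + 2*20²)*(-1) = 73/21 + (-2 + 2*400)*(-1) = 73/21 + (-2 + 800)*(-1) = 73/21 + 798*(-1) = 73/21 - 798 = -16685/21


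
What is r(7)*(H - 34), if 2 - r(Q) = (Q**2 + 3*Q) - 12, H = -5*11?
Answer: 4984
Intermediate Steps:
H = -55
r(Q) = 14 - Q**2 - 3*Q (r(Q) = 2 - ((Q**2 + 3*Q) - 12) = 2 - (-12 + Q**2 + 3*Q) = 2 + (12 - Q**2 - 3*Q) = 14 - Q**2 - 3*Q)
r(7)*(H - 34) = (14 - 1*7**2 - 3*7)*(-55 - 34) = (14 - 1*49 - 21)*(-89) = (14 - 49 - 21)*(-89) = -56*(-89) = 4984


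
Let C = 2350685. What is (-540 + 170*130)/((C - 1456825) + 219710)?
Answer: 2156/111357 ≈ 0.019361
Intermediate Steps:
(-540 + 170*130)/((C - 1456825) + 219710) = (-540 + 170*130)/((2350685 - 1456825) + 219710) = (-540 + 22100)/(893860 + 219710) = 21560/1113570 = 21560*(1/1113570) = 2156/111357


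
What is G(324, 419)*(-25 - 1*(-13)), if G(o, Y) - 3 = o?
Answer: -3924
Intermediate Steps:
G(o, Y) = 3 + o
G(324, 419)*(-25 - 1*(-13)) = (3 + 324)*(-25 - 1*(-13)) = 327*(-25 + 13) = 327*(-12) = -3924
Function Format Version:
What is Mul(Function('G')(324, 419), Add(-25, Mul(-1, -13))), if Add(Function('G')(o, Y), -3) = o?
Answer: -3924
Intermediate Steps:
Function('G')(o, Y) = Add(3, o)
Mul(Function('G')(324, 419), Add(-25, Mul(-1, -13))) = Mul(Add(3, 324), Add(-25, Mul(-1, -13))) = Mul(327, Add(-25, 13)) = Mul(327, -12) = -3924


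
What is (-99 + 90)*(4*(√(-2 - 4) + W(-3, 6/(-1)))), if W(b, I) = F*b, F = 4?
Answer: 432 - 36*I*√6 ≈ 432.0 - 88.182*I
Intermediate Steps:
W(b, I) = 4*b
(-99 + 90)*(4*(√(-2 - 4) + W(-3, 6/(-1)))) = (-99 + 90)*(4*(√(-2 - 4) + 4*(-3))) = -36*(√(-6) - 12) = -36*(I*√6 - 12) = -36*(-12 + I*√6) = -9*(-48 + 4*I*√6) = 432 - 36*I*√6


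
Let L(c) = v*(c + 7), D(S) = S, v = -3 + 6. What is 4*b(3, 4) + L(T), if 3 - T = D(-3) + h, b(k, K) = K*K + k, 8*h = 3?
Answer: 911/8 ≈ 113.88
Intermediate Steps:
v = 3
h = 3/8 (h = (⅛)*3 = 3/8 ≈ 0.37500)
b(k, K) = k + K² (b(k, K) = K² + k = k + K²)
T = 45/8 (T = 3 - (-3 + 3/8) = 3 - 1*(-21/8) = 3 + 21/8 = 45/8 ≈ 5.6250)
L(c) = 21 + 3*c (L(c) = 3*(c + 7) = 3*(7 + c) = 21 + 3*c)
4*b(3, 4) + L(T) = 4*(3 + 4²) + (21 + 3*(45/8)) = 4*(3 + 16) + (21 + 135/8) = 4*19 + 303/8 = 76 + 303/8 = 911/8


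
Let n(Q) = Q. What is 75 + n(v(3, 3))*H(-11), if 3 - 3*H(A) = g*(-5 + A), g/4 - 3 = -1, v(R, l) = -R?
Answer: -56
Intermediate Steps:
g = 8 (g = 12 + 4*(-1) = 12 - 4 = 8)
H(A) = 43/3 - 8*A/3 (H(A) = 1 - 8*(-5 + A)/3 = 1 - (-40 + 8*A)/3 = 1 + (40/3 - 8*A/3) = 43/3 - 8*A/3)
75 + n(v(3, 3))*H(-11) = 75 + (-1*3)*(43/3 - 8/3*(-11)) = 75 - 3*(43/3 + 88/3) = 75 - 3*131/3 = 75 - 131 = -56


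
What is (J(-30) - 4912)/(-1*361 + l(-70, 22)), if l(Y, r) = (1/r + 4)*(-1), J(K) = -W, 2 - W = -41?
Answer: 109010/8031 ≈ 13.574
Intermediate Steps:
W = 43 (W = 2 - 1*(-41) = 2 + 41 = 43)
J(K) = -43 (J(K) = -1*43 = -43)
l(Y, r) = -4 - 1/r (l(Y, r) = (4 + 1/r)*(-1) = -4 - 1/r)
(J(-30) - 4912)/(-1*361 + l(-70, 22)) = (-43 - 4912)/(-1*361 + (-4 - 1/22)) = -4955/(-361 + (-4 - 1*1/22)) = -4955/(-361 + (-4 - 1/22)) = -4955/(-361 - 89/22) = -4955/(-8031/22) = -4955*(-22/8031) = 109010/8031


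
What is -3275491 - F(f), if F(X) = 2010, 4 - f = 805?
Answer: -3277501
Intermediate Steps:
f = -801 (f = 4 - 1*805 = 4 - 805 = -801)
-3275491 - F(f) = -3275491 - 1*2010 = -3275491 - 2010 = -3277501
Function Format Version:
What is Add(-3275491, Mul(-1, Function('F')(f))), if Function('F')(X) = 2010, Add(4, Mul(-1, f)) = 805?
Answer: -3277501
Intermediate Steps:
f = -801 (f = Add(4, Mul(-1, 805)) = Add(4, -805) = -801)
Add(-3275491, Mul(-1, Function('F')(f))) = Add(-3275491, Mul(-1, 2010)) = Add(-3275491, -2010) = -3277501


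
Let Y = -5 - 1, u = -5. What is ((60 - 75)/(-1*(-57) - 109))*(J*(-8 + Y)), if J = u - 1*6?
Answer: 1155/26 ≈ 44.423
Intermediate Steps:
Y = -6
J = -11 (J = -5 - 1*6 = -5 - 6 = -11)
((60 - 75)/(-1*(-57) - 109))*(J*(-8 + Y)) = ((60 - 75)/(-1*(-57) - 109))*(-11*(-8 - 6)) = (-15/(57 - 109))*(-11*(-14)) = -15/(-52)*154 = -15*(-1/52)*154 = (15/52)*154 = 1155/26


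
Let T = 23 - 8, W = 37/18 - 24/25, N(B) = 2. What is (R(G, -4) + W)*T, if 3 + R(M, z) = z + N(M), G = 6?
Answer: -1757/30 ≈ -58.567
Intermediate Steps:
R(M, z) = -1 + z (R(M, z) = -3 + (z + 2) = -3 + (2 + z) = -1 + z)
W = 493/450 (W = 37*(1/18) - 24*1/25 = 37/18 - 24/25 = 493/450 ≈ 1.0956)
T = 15
(R(G, -4) + W)*T = ((-1 - 4) + 493/450)*15 = (-5 + 493/450)*15 = -1757/450*15 = -1757/30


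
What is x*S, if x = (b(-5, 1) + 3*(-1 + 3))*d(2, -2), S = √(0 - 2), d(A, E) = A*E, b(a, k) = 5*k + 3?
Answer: -56*I*√2 ≈ -79.196*I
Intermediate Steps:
b(a, k) = 3 + 5*k
S = I*√2 (S = √(-2) = I*√2 ≈ 1.4142*I)
x = -56 (x = ((3 + 5*1) + 3*(-1 + 3))*(2*(-2)) = ((3 + 5) + 3*2)*(-4) = (8 + 6)*(-4) = 14*(-4) = -56)
x*S = -56*I*√2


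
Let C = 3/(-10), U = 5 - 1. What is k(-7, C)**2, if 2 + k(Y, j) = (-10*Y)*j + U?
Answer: 361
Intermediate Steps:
U = 4
C = -3/10 (C = 3*(-1/10) = -3/10 ≈ -0.30000)
k(Y, j) = 2 - 10*Y*j (k(Y, j) = -2 + ((-10*Y)*j + 4) = -2 + (-10*Y*j + 4) = -2 + (4 - 10*Y*j) = 2 - 10*Y*j)
k(-7, C)**2 = (2 - 10*(-7)*(-3/10))**2 = (2 - 21)**2 = (-19)**2 = 361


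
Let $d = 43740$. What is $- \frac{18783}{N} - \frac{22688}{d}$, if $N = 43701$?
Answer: $- \frac{151088059}{159290145} \approx -0.94851$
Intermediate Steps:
$- \frac{18783}{N} - \frac{22688}{d} = - \frac{18783}{43701} - \frac{22688}{43740} = \left(-18783\right) \frac{1}{43701} - \frac{5672}{10935} = - \frac{6261}{14567} - \frac{5672}{10935} = - \frac{151088059}{159290145}$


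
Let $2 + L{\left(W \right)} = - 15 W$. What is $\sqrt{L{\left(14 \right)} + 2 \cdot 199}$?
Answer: $\sqrt{186} \approx 13.638$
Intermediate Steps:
$L{\left(W \right)} = -2 - 15 W$
$\sqrt{L{\left(14 \right)} + 2 \cdot 199} = \sqrt{\left(-2 - 210\right) + 2 \cdot 199} = \sqrt{\left(-2 - 210\right) + 398} = \sqrt{-212 + 398} = \sqrt{186}$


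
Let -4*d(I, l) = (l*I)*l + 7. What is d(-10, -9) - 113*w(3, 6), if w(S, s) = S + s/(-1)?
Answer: 2159/4 ≈ 539.75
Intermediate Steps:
w(S, s) = S - s (w(S, s) = S + s*(-1) = S - s)
d(I, l) = -7/4 - I*l²/4 (d(I, l) = -((l*I)*l + 7)/4 = -((I*l)*l + 7)/4 = -(I*l² + 7)/4 = -(7 + I*l²)/4 = -7/4 - I*l²/4)
d(-10, -9) - 113*w(3, 6) = (-7/4 - ¼*(-10)*(-9)²) - 113*(3 - 1*6) = (-7/4 - ¼*(-10)*81) - 113*(3 - 6) = (-7/4 + 405/2) - 113*(-3) = 803/4 + 339 = 2159/4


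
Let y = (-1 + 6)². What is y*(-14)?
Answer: -350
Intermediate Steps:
y = 25 (y = 5² = 25)
y*(-14) = 25*(-14) = -350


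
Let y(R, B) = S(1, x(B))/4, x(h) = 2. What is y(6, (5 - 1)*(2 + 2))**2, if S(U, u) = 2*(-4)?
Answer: 4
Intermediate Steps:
S(U, u) = -8
y(R, B) = -2 (y(R, B) = -8/4 = -8*1/4 = -2)
y(6, (5 - 1)*(2 + 2))**2 = (-2)**2 = 4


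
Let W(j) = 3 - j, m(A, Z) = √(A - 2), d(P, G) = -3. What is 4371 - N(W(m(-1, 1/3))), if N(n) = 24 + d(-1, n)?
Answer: 4350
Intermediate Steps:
m(A, Z) = √(-2 + A)
N(n) = 21 (N(n) = 24 - 3 = 21)
4371 - N(W(m(-1, 1/3))) = 4371 - 1*21 = 4371 - 21 = 4350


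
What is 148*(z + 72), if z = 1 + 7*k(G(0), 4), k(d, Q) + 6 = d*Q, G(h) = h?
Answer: 4588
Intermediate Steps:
k(d, Q) = -6 + Q*d (k(d, Q) = -6 + d*Q = -6 + Q*d)
z = -41 (z = 1 + 7*(-6 + 4*0) = 1 + 7*(-6 + 0) = 1 + 7*(-6) = 1 - 42 = -41)
148*(z + 72) = 148*(-41 + 72) = 148*31 = 4588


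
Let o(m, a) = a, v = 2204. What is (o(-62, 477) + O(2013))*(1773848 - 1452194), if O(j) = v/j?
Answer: 103187139290/671 ≈ 1.5378e+8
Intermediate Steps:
O(j) = 2204/j
(o(-62, 477) + O(2013))*(1773848 - 1452194) = (477 + 2204/2013)*(1773848 - 1452194) = (477 + 2204*(1/2013))*321654 = (477 + 2204/2013)*321654 = (962405/2013)*321654 = 103187139290/671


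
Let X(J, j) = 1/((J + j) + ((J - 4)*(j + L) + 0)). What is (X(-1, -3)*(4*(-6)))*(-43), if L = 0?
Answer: 1032/11 ≈ 93.818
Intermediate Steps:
X(J, j) = 1/(J + j + j*(-4 + J)) (X(J, j) = 1/((J + j) + ((J - 4)*(j + 0) + 0)) = 1/((J + j) + ((-4 + J)*j + 0)) = 1/((J + j) + (j*(-4 + J) + 0)) = 1/((J + j) + j*(-4 + J)) = 1/(J + j + j*(-4 + J)))
(X(-1, -3)*(4*(-6)))*(-43) = ((4*(-6))/(-1 - 3*(-3) - 1*(-3)))*(-43) = (-24/(-1 + 9 + 3))*(-43) = (-24/11)*(-43) = ((1/11)*(-24))*(-43) = -24/11*(-43) = 1032/11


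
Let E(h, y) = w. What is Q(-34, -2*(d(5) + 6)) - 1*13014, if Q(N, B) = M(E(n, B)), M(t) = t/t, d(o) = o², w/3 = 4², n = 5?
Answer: -13013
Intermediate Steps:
w = 48 (w = 3*4² = 3*16 = 48)
E(h, y) = 48
M(t) = 1
Q(N, B) = 1
Q(-34, -2*(d(5) + 6)) - 1*13014 = 1 - 1*13014 = 1 - 13014 = -13013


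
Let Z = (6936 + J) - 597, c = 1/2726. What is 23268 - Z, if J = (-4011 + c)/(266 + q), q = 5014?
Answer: 48734954221/2878656 ≈ 16930.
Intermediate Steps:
c = 1/2726 ≈ 0.00036684
J = -2186797/2878656 (J = (-4011 + 1/2726)/(266 + 5014) = -10933985/2726/5280 = -10933985/2726*1/5280 = -2186797/2878656 ≈ -0.75966)
Z = 18245613587/2878656 (Z = (6936 - 2186797/2878656) - 597 = 19964171219/2878656 - 597 = 18245613587/2878656 ≈ 6338.2)
23268 - Z = 23268 - 1*18245613587/2878656 = 23268 - 18245613587/2878656 = 48734954221/2878656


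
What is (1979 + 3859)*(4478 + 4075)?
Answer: 49932414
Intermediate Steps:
(1979 + 3859)*(4478 + 4075) = 5838*8553 = 49932414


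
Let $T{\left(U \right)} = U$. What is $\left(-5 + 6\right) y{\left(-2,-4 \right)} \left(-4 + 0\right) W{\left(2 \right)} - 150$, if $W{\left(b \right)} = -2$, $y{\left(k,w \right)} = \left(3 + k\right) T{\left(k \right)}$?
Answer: $-166$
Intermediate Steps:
$y{\left(k,w \right)} = k \left(3 + k\right)$ ($y{\left(k,w \right)} = \left(3 + k\right) k = k \left(3 + k\right)$)
$\left(-5 + 6\right) y{\left(-2,-4 \right)} \left(-4 + 0\right) W{\left(2 \right)} - 150 = \left(-5 + 6\right) \left(- 2 \left(3 - 2\right)\right) \left(-4 + 0\right) \left(-2\right) - 150 = 1 \left(\left(-2\right) 1\right) \left(-4\right) \left(-2\right) - 150 = 1 \left(-2\right) \left(-4\right) \left(-2\right) - 150 = \left(-2\right) \left(-4\right) \left(-2\right) - 150 = 8 \left(-2\right) - 150 = -16 - 150 = -166$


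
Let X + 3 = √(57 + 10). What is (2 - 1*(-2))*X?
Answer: -12 + 4*√67 ≈ 20.741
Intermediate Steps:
X = -3 + √67 (X = -3 + √(57 + 10) = -3 + √67 ≈ 5.1854)
(2 - 1*(-2))*X = (2 - 1*(-2))*(-3 + √67) = (2 + 2)*(-3 + √67) = 4*(-3 + √67) = -12 + 4*√67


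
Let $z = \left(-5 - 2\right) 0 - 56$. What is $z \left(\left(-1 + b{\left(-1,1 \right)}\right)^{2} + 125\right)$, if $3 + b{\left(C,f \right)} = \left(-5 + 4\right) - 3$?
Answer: $-10584$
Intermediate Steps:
$z = -56$ ($z = \left(-7\right) 0 - 56 = 0 - 56 = -56$)
$b{\left(C,f \right)} = -7$ ($b{\left(C,f \right)} = -3 + \left(\left(-5 + 4\right) - 3\right) = -3 - 4 = -7$)
$z \left(\left(-1 + b{\left(-1,1 \right)}\right)^{2} + 125\right) = - 56 \left(\left(-1 - 7\right)^{2} + 125\right) = - 56 \left(\left(-8\right)^{2} + 125\right) = - 56 \left(64 + 125\right) = \left(-56\right) 189 = -10584$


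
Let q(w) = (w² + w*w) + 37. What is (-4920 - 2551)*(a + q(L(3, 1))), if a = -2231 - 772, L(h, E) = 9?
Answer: 20948684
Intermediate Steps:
a = -3003
q(w) = 37 + 2*w² (q(w) = (w² + w²) + 37 = 2*w² + 37 = 37 + 2*w²)
(-4920 - 2551)*(a + q(L(3, 1))) = (-4920 - 2551)*(-3003 + (37 + 2*9²)) = -7471*(-3003 + (37 + 2*81)) = -7471*(-3003 + (37 + 162)) = -7471*(-3003 + 199) = -7471*(-2804) = 20948684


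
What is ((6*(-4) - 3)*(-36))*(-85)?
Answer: -82620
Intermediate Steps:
((6*(-4) - 3)*(-36))*(-85) = ((-24 - 3)*(-36))*(-85) = -27*(-36)*(-85) = 972*(-85) = -82620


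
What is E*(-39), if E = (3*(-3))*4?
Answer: 1404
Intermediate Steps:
E = -36 (E = -9*4 = -36)
E*(-39) = -36*(-39) = 1404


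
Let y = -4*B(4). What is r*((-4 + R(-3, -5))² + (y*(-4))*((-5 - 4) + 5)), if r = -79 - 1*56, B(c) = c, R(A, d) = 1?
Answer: 33345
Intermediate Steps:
r = -135 (r = -79 - 56 = -135)
y = -16 (y = -4*4 = -16)
r*((-4 + R(-3, -5))² + (y*(-4))*((-5 - 4) + 5)) = -135*((-4 + 1)² + (-16*(-4))*((-5 - 4) + 5)) = -135*((-3)² + 64*(-9 + 5)) = -135*(9 + 64*(-4)) = -135*(9 - 256) = -135*(-247) = 33345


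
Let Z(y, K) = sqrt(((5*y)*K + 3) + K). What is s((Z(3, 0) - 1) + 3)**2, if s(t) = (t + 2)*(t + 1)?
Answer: 372 + 210*sqrt(3) ≈ 735.73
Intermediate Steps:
Z(y, K) = sqrt(3 + K + 5*K*y) (Z(y, K) = sqrt((5*K*y + 3) + K) = sqrt((3 + 5*K*y) + K) = sqrt(3 + K + 5*K*y))
s(t) = (1 + t)*(2 + t) (s(t) = (2 + t)*(1 + t) = (1 + t)*(2 + t))
s((Z(3, 0) - 1) + 3)**2 = (2 + ((sqrt(3 + 0 + 5*0*3) - 1) + 3)**2 + 3*((sqrt(3 + 0 + 5*0*3) - 1) + 3))**2 = (2 + ((sqrt(3 + 0 + 0) - 1) + 3)**2 + 3*((sqrt(3 + 0 + 0) - 1) + 3))**2 = (2 + ((sqrt(3) - 1) + 3)**2 + 3*((sqrt(3) - 1) + 3))**2 = (2 + ((-1 + sqrt(3)) + 3)**2 + 3*((-1 + sqrt(3)) + 3))**2 = (2 + (2 + sqrt(3))**2 + 3*(2 + sqrt(3)))**2 = (2 + (2 + sqrt(3))**2 + (6 + 3*sqrt(3)))**2 = (8 + (2 + sqrt(3))**2 + 3*sqrt(3))**2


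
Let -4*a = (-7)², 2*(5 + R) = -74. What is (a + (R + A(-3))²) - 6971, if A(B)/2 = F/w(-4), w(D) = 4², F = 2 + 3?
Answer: -337367/64 ≈ -5271.4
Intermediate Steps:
R = -42 (R = -5 + (½)*(-74) = -5 - 37 = -42)
F = 5
w(D) = 16
a = -49/4 (a = -¼*(-7)² = -¼*49 = -49/4 ≈ -12.250)
A(B) = 5/8 (A(B) = 2*(5/16) = 5/8)
(a + (R + A(-3))²) - 6971 = (-49/4 + (-42 + 5/8)²) - 6971 = (-49/4 + (-331/8)²) - 6971 = (-49/4 + 109561/64) - 6971 = 108777/64 - 6971 = -337367/64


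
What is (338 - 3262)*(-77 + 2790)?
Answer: -7932812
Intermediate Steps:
(338 - 3262)*(-77 + 2790) = -2924*2713 = -7932812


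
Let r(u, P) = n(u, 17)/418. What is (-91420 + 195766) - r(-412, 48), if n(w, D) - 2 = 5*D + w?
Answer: 43616953/418 ≈ 1.0435e+5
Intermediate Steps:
n(w, D) = 2 + w + 5*D (n(w, D) = 2 + (5*D + w) = 2 + (w + 5*D) = 2 + w + 5*D)
r(u, P) = 87/418 + u/418 (r(u, P) = (2 + u + 5*17)/418 = (2 + u + 85)*(1/418) = (87 + u)*(1/418) = 87/418 + u/418)
(-91420 + 195766) - r(-412, 48) = (-91420 + 195766) - (87/418 + (1/418)*(-412)) = 104346 - (87/418 - 206/209) = 104346 - 1*(-325/418) = 104346 + 325/418 = 43616953/418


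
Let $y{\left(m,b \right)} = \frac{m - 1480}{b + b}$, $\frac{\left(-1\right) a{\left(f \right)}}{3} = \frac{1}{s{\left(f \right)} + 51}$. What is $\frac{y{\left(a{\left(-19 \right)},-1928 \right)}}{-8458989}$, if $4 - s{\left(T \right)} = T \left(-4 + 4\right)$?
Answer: $- \frac{11629}{256283198160} \approx -4.5376 \cdot 10^{-8}$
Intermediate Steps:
$s{\left(T \right)} = 4$ ($s{\left(T \right)} = 4 - T \left(-4 + 4\right) = 4 - T 0 = 4 - 0 = 4 + 0 = 4$)
$a{\left(f \right)} = - \frac{3}{55}$ ($a{\left(f \right)} = - \frac{3}{4 + 51} = - \frac{3}{55}$)
$y{\left(m,b \right)} = \frac{-1480 + m}{2 b}$
$\frac{y{\left(a{\left(-19 \right)},-1928 \right)}}{-8458989} = \frac{\frac{1}{2} \frac{1}{-1928} \left(-1480 - \frac{3}{55}\right)}{-8458989} = \frac{1}{2} \left(- \frac{1}{1928}\right) \left(- \frac{81403}{55}\right) \left(- \frac{1}{8458989}\right) = \frac{81403}{212080} \left(- \frac{1}{8458989}\right) = - \frac{11629}{256283198160}$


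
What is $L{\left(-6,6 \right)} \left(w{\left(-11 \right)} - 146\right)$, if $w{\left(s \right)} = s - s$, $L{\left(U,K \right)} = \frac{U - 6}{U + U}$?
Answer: $-146$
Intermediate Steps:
$L{\left(U,K \right)} = \frac{-6 + U}{2 U}$
$w{\left(s \right)} = 0$
$L{\left(-6,6 \right)} \left(w{\left(-11 \right)} - 146\right) = \frac{-6 - 6}{2 \left(-6\right)} \left(0 - 146\right) = \frac{1}{2} \left(- \frac{1}{6}\right) \left(-12\right) \left(-146\right) = 1 \left(-146\right) = -146$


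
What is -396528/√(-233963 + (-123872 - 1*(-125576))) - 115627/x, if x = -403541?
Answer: 115627/403541 + 396528*I*√232259/232259 ≈ 0.28653 + 822.79*I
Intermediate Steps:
-396528/√(-233963 + (-123872 - 1*(-125576))) - 115627/x = -396528/√(-233963 + (-123872 - 1*(-125576))) - 115627/(-403541) = -396528/√(-233963 + (-123872 + 125576)) - 115627*(-1/403541) = -396528/√(-233963 + 1704) + 115627/403541 = -396528*(-I*√232259/232259) + 115627/403541 = -(-396528)*I*√232259/232259 + 115627/403541 = 396528*I*√232259/232259 + 115627/403541 = 115627/403541 + 396528*I*√232259/232259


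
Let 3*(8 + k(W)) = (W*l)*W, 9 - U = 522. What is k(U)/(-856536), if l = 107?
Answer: -9386353/856536 ≈ -10.958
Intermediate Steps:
U = -513 (U = 9 - 1*522 = 9 - 522 = -513)
k(W) = -8 + 107*W²/3 (k(W) = -8 + ((W*107)*W)/3 = -8 + ((107*W)*W)/3 = -8 + (107*W²)/3 = -8 + 107*W²/3)
k(U)/(-856536) = (-8 + (107/3)*(-513)²)/(-856536) = (-8 + (107/3)*263169)*(-1/856536) = (-8 + 9386361)*(-1/856536) = 9386353*(-1/856536) = -9386353/856536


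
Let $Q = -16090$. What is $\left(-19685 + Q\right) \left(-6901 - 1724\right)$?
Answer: $308559375$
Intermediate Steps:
$\left(-19685 + Q\right) \left(-6901 - 1724\right) = \left(-19685 - 16090\right) \left(-6901 - 1724\right) = \left(-35775\right) \left(-8625\right) = 308559375$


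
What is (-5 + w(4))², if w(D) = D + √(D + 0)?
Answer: 1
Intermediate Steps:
w(D) = D + √D
(-5 + w(4))² = (-5 + (4 + √4))² = (-5 + (4 + 2))² = (-5 + 6)² = 1² = 1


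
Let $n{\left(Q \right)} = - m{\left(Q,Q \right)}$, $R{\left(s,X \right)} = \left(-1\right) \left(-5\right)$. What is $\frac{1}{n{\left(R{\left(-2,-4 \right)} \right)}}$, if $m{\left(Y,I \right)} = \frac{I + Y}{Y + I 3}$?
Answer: $-2$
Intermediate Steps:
$R{\left(s,X \right)} = 5$
$m{\left(Y,I \right)} = \frac{I + Y}{Y + 3 I}$
$n{\left(Q \right)} = - \frac{1}{2}$ ($n{\left(Q \right)} = - \frac{Q + Q}{Q + 3 Q} = - \frac{2 Q}{4 Q} = - \frac{1}{4 Q} 2 Q = \left(-1\right) \frac{1}{2} = - \frac{1}{2}$)
$\frac{1}{n{\left(R{\left(-2,-4 \right)} \right)}} = \frac{1}{- \frac{1}{2}} = -2$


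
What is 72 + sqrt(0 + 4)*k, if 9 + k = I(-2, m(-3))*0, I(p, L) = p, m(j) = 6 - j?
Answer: 54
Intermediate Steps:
k = -9 (k = -9 - 2*0 = -9 + 0 = -9)
72 + sqrt(0 + 4)*k = 72 + sqrt(0 + 4)*(-9) = 72 + sqrt(4)*(-9) = 72 + 2*(-9) = 72 - 18 = 54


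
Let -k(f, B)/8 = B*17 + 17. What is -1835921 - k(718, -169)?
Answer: -1858769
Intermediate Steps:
k(f, B) = -136 - 136*B (k(f, B) = -8*(B*17 + 17) = -8*(17*B + 17) = -8*(17 + 17*B) = -136 - 136*B)
-1835921 - k(718, -169) = -1835921 - (-136 - 136*(-169)) = -1835921 - (-136 + 22984) = -1835921 - 1*22848 = -1835921 - 22848 = -1858769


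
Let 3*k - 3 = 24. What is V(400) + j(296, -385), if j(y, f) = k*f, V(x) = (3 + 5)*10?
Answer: -3385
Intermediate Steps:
k = 9 (k = 1 + (⅓)*24 = 1 + 8 = 9)
V(x) = 80 (V(x) = 8*10 = 80)
j(y, f) = 9*f
V(400) + j(296, -385) = 80 + 9*(-385) = 80 - 3465 = -3385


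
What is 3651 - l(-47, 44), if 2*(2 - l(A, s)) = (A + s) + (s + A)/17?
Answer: 62006/17 ≈ 3647.4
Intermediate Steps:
l(A, s) = 2 - 9*A/17 - 9*s/17 (l(A, s) = 2 - ((A + s) + (s + A)/17)/2 = 2 - ((A + s) + (A + s)*(1/17))/2 = 2 - ((A + s) + (A/17 + s/17))/2 = 2 - (18*A/17 + 18*s/17)/2 = 2 + (-9*A/17 - 9*s/17) = 2 - 9*A/17 - 9*s/17)
3651 - l(-47, 44) = 3651 - (2 - 9/17*(-47) - 9/17*44) = 3651 - (2 + 423/17 - 396/17) = 3651 - 1*61/17 = 3651 - 61/17 = 62006/17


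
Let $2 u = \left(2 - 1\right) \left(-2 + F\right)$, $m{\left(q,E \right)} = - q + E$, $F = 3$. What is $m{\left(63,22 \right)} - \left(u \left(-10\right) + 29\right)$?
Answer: $-65$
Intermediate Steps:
$m{\left(q,E \right)} = E - q$
$u = \frac{1}{2}$ ($u = \frac{\left(2 - 1\right) \left(-2 + 3\right)}{2} = \frac{1 \cdot 1}{2} = \frac{1}{2} \cdot 1 = \frac{1}{2} \approx 0.5$)
$m{\left(63,22 \right)} - \left(u \left(-10\right) + 29\right) = \left(22 - 63\right) - \left(\frac{1}{2} \left(-10\right) + 29\right) = \left(22 - 63\right) - \left(-5 + 29\right) = -41 - 24 = -65$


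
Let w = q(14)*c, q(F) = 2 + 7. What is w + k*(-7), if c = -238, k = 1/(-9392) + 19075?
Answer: -1274184457/9392 ≈ -1.3567e+5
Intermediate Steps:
k = 179152399/9392 (k = -1/9392 + 19075 = 179152399/9392 ≈ 19075.)
q(F) = 9
w = -2142 (w = 9*(-238) = -2142)
w + k*(-7) = -2142 + (179152399/9392)*(-7) = -2142 - 1254066793/9392 = -1274184457/9392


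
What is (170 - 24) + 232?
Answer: 378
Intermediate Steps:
(170 - 24) + 232 = 146 + 232 = 378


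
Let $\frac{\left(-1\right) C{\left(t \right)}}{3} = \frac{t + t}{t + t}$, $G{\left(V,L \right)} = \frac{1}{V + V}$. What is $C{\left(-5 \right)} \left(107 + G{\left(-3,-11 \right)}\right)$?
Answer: $- \frac{641}{2} \approx -320.5$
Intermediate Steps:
$G{\left(V,L \right)} = \frac{1}{2 V}$
$C{\left(t \right)} = -3$ ($C{\left(t \right)} = - 3 \frac{t + t}{t + t} = - 3 \frac{2 t}{2 t} = - 3 \cdot 2 t \frac{1}{2 t} = \left(-3\right) 1 = -3$)
$C{\left(-5 \right)} \left(107 + G{\left(-3,-11 \right)}\right) = - 3 \left(107 + \frac{1}{2 \left(-3\right)}\right) = - 3 \left(107 + \frac{1}{2} \left(- \frac{1}{3}\right)\right) = - 3 \left(107 - \frac{1}{6}\right) = \left(-3\right) \frac{641}{6} = - \frac{641}{2}$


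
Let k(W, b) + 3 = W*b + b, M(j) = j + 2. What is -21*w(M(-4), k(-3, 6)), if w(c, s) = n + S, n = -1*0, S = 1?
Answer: -21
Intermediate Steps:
M(j) = 2 + j
n = 0
k(W, b) = -3 + b + W*b (k(W, b) = -3 + (W*b + b) = -3 + (b + W*b) = -3 + b + W*b)
w(c, s) = 1 (w(c, s) = 0 + 1 = 1)
-21*w(M(-4), k(-3, 6)) = -21*1 = -21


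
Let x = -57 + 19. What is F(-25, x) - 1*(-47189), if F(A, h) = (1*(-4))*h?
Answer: 47341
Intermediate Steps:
x = -38
F(A, h) = -4*h
F(-25, x) - 1*(-47189) = -4*(-38) - 1*(-47189) = 152 + 47189 = 47341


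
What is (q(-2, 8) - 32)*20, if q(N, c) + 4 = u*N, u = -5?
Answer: -520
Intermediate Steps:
q(N, c) = -4 - 5*N
(q(-2, 8) - 32)*20 = ((-4 - 5*(-2)) - 32)*20 = ((-4 + 10) - 32)*20 = (6 - 32)*20 = -26*20 = -520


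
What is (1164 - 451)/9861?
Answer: 713/9861 ≈ 0.072305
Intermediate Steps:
(1164 - 451)/9861 = 713*(1/9861) = 713/9861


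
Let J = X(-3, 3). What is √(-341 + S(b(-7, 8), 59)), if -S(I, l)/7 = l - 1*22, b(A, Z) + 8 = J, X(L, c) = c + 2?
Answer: 10*I*√6 ≈ 24.495*I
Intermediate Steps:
X(L, c) = 2 + c
J = 5 (J = 2 + 3 = 5)
b(A, Z) = -3 (b(A, Z) = -8 + 5 = -3)
S(I, l) = 154 - 7*l (S(I, l) = -7*(l - 1*22) = -7*(l - 22) = -7*(-22 + l) = 154 - 7*l)
√(-341 + S(b(-7, 8), 59)) = √(-341 + (154 - 7*59)) = √(-341 + (154 - 413)) = √(-341 - 259) = √(-600) = 10*I*√6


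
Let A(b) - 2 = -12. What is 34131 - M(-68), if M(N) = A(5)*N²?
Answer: 80371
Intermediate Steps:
A(b) = -10 (A(b) = 2 - 12 = -10)
M(N) = -10*N²
34131 - M(-68) = 34131 - (-10)*(-68)² = 34131 - (-10)*4624 = 34131 - 1*(-46240) = 34131 + 46240 = 80371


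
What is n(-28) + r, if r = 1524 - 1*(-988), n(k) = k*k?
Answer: 3296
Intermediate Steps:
n(k) = k²
r = 2512 (r = 1524 + 988 = 2512)
n(-28) + r = (-28)² + 2512 = 784 + 2512 = 3296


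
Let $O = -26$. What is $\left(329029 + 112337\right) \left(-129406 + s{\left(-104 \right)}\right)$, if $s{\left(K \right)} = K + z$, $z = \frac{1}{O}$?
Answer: $- \frac{743097259263}{13} \approx -5.7161 \cdot 10^{10}$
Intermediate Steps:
$z = - \frac{1}{26}$ ($z = \frac{1}{-26} = - \frac{1}{26} \approx -0.038462$)
$s{\left(K \right)} = - \frac{1}{26} + K$ ($s{\left(K \right)} = K - \frac{1}{26} = - \frac{1}{26} + K$)
$\left(329029 + 112337\right) \left(-129406 + s{\left(-104 \right)}\right) = \left(329029 + 112337\right) \left(-129406 - \frac{2705}{26}\right) = 441366 \left(-129406 - \frac{2705}{26}\right) = 441366 \left(- \frac{3367261}{26}\right) = - \frac{743097259263}{13}$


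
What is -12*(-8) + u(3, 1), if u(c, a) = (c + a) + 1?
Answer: 101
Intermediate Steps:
u(c, a) = 1 + a + c (u(c, a) = (a + c) + 1 = 1 + a + c)
-12*(-8) + u(3, 1) = -12*(-8) + (1 + 1 + 3) = 96 + 5 = 101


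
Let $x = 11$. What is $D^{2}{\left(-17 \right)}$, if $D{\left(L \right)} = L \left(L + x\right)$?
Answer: $10404$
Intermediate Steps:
$D{\left(L \right)} = L \left(11 + L\right)$ ($D{\left(L \right)} = L \left(L + 11\right) = L \left(11 + L\right)$)
$D^{2}{\left(-17 \right)} = \left(- 17 \left(11 - 17\right)\right)^{2} = \left(\left(-17\right) \left(-6\right)\right)^{2} = 102^{2} = 10404$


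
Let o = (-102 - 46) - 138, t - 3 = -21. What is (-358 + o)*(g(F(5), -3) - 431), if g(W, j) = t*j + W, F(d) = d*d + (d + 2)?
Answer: 222180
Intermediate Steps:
t = -18 (t = 3 - 21 = -18)
F(d) = 2 + d + d**2 (F(d) = d**2 + (2 + d) = 2 + d + d**2)
g(W, j) = W - 18*j (g(W, j) = -18*j + W = W - 18*j)
o = -286 (o = -148 - 138 = -286)
(-358 + o)*(g(F(5), -3) - 431) = (-358 - 286)*(((2 + 5 + 5**2) - 18*(-3)) - 431) = -644*(((2 + 5 + 25) + 54) - 431) = -644*((32 + 54) - 431) = -644*(86 - 431) = -644*(-345) = 222180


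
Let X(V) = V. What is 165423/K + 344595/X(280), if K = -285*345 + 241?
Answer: 34441773/28024 ≈ 1229.0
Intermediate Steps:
K = -98084 (K = -98325 + 241 = -98084)
165423/K + 344595/X(280) = 165423/(-98084) + 344595/280 = 165423*(-1/98084) + 344595*(1/280) = -165423/98084 + 68919/56 = 34441773/28024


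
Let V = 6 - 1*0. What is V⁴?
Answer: 1296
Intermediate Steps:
V = 6 (V = 6 + 0 = 6)
V⁴ = 6⁴ = 1296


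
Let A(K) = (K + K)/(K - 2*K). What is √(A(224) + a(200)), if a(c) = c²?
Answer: √39998 ≈ 200.00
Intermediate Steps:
A(K) = -2 (A(K) = (2*K)/((-K)) = (2*K)*(-1/K) = -2)
√(A(224) + a(200)) = √(-2 + 200²) = √(-2 + 40000) = √39998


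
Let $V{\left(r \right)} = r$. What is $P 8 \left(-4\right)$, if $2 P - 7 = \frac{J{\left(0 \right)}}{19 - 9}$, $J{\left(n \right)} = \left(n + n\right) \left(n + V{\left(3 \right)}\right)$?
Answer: $-112$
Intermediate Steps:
$J{\left(n \right)} = 2 n \left(3 + n\right)$ ($J{\left(n \right)} = \left(n + n\right) \left(n + 3\right) = 2 n \left(3 + n\right)$)
$P = \frac{7}{2}$ ($P = \frac{7}{2} + \frac{2 \cdot 0 \left(3 + 0\right) \frac{1}{19 - 9}}{2} = \frac{7}{2} + \frac{2 \cdot 0 \cdot 3 \frac{1}{19 - 9}}{2} = \frac{7}{2} + \frac{0 \cdot \frac{1}{10}}{2} = \frac{7}{2} + \frac{1}{2} \cdot 0 = \frac{7}{2} + 0 = \frac{7}{2} \approx 3.5$)
$P 8 \left(-4\right) = \frac{7 \cdot 8 \left(-4\right)}{2} = \frac{7}{2} \left(-32\right) = -112$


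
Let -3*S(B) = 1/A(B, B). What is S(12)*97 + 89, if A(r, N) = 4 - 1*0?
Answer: 971/12 ≈ 80.917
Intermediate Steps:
A(r, N) = 4 (A(r, N) = 4 + 0 = 4)
S(B) = -1/12 (S(B) = -⅓/4 = -⅓*¼ = -1/12)
S(12)*97 + 89 = -1/12*97 + 89 = -97/12 + 89 = 971/12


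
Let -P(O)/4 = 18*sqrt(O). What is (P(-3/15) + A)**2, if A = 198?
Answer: 190836/5 - 28512*I*sqrt(5)/5 ≈ 38167.0 - 12751.0*I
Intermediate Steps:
P(O) = -72*sqrt(O)
(P(-3/15) + A)**2 = (-72*I*sqrt(5)/5 + 198)**2 = (198 - 72*I*sqrt(5)/5)**2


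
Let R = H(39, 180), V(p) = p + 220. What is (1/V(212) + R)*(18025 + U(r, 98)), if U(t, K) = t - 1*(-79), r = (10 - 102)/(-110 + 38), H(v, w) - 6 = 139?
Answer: 20414388695/7776 ≈ 2.6253e+6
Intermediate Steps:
V(p) = 220 + p
H(v, w) = 145 (H(v, w) = 6 + 139 = 145)
R = 145
r = 23/18 (r = -92/(-72) = -92*(-1/72) = 23/18 ≈ 1.2778)
U(t, K) = 79 + t (U(t, K) = t + 79 = 79 + t)
(1/V(212) + R)*(18025 + U(r, 98)) = (1/(220 + 212) + 145)*(18025 + (79 + 23/18)) = (1/432 + 145)*(18025 + 1445/18) = (1/432 + 145)*(325895/18) = (62641/432)*(325895/18) = 20414388695/7776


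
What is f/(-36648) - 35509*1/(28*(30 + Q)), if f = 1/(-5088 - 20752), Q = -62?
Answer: 131353383671/3314445120 ≈ 39.631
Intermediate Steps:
f = -1/25840 (f = 1/(-25840) = -1/25840 ≈ -3.8700e-5)
f/(-36648) - 35509*1/(28*(30 + Q)) = -1/25840/(-36648) - 35509*1/(28*(30 - 62)) = -1/25840*(-1/36648) - 35509/((-32*28)) = 1/946984320 - 35509/(-896) = 1/946984320 - 35509*(-1/896) = 1/946984320 + 35509/896 = 131353383671/3314445120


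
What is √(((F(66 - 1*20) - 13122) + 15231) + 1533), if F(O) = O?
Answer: 2*√922 ≈ 60.729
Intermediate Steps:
√(((F(66 - 1*20) - 13122) + 15231) + 1533) = √((((66 - 1*20) - 13122) + 15231) + 1533) = √((((66 - 20) - 13122) + 15231) + 1533) = √(((46 - 13122) + 15231) + 1533) = √((-13076 + 15231) + 1533) = √(2155 + 1533) = √3688 = 2*√922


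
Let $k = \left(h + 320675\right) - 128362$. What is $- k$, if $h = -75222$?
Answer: $-117091$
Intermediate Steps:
$k = 117091$ ($k = \left(-75222 + 320675\right) - 128362 = 245453 - 128362 = 117091$)
$- k = \left(-1\right) 117091 = -117091$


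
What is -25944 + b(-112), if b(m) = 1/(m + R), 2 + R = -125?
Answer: -6200617/239 ≈ -25944.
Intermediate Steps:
R = -127 (R = -2 - 125 = -127)
b(m) = 1/(-127 + m) (b(m) = 1/(m - 127) = 1/(-127 + m))
-25944 + b(-112) = -25944 + 1/(-127 - 112) = -25944 + 1/(-239) = -25944 - 1/239 = -6200617/239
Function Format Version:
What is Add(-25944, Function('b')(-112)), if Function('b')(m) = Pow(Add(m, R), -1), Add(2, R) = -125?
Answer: Rational(-6200617, 239) ≈ -25944.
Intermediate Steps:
R = -127 (R = Add(-2, -125) = -127)
Function('b')(m) = Pow(Add(-127, m), -1) (Function('b')(m) = Pow(Add(m, -127), -1) = Pow(Add(-127, m), -1))
Add(-25944, Function('b')(-112)) = Add(-25944, Pow(Add(-127, -112), -1)) = Add(-25944, Pow(-239, -1)) = Add(-25944, Rational(-1, 239)) = Rational(-6200617, 239)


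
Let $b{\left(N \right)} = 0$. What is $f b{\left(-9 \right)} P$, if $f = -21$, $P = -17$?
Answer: $0$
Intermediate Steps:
$f b{\left(-9 \right)} P = \left(-21\right) 0 \left(-17\right) = 0 \left(-17\right) = 0$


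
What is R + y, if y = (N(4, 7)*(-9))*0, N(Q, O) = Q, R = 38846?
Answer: 38846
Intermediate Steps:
y = 0 (y = (4*(-9))*0 = -36*0 = 0)
R + y = 38846 + 0 = 38846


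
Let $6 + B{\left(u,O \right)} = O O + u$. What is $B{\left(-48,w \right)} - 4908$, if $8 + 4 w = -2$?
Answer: $- \frac{19823}{4} \approx -4955.8$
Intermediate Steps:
$w = - \frac{5}{2}$ ($w = -2 + \frac{1}{4} \left(-2\right) = -2 - \frac{1}{2} = - \frac{5}{2} \approx -2.5$)
$B{\left(u,O \right)} = -6 + u + O^{2}$ ($B{\left(u,O \right)} = -6 + \left(O O + u\right) = -6 + \left(O^{2} + u\right) = -6 + \left(u + O^{2}\right) = -6 + u + O^{2}$)
$B{\left(-48,w \right)} - 4908 = \left(-6 - 48 + \left(- \frac{5}{2}\right)^{2}\right) - 4908 = \left(-6 - 48 + \frac{25}{4}\right) - 4908 = - \frac{191}{4} - 4908 = - \frac{19823}{4}$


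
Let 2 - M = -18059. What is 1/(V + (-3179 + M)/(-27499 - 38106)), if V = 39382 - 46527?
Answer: -65605/468762607 ≈ -0.00013995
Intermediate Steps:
V = -7145
M = 18061 (M = 2 - 1*(-18059) = 2 + 18059 = 18061)
1/(V + (-3179 + M)/(-27499 - 38106)) = 1/(-7145 + (-3179 + 18061)/(-27499 - 38106)) = 1/(-7145 + 14882/(-65605)) = 1/(-7145 + 14882*(-1/65605)) = 1/(-7145 - 14882/65605) = 1/(-468762607/65605) = -65605/468762607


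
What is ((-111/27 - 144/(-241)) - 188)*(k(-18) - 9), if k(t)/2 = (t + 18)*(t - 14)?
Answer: 415393/241 ≈ 1723.6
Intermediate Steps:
k(t) = 2*(-14 + t)*(18 + t) (k(t) = 2*((t + 18)*(t - 14)) = 2*((18 + t)*(-14 + t)) = 2*((-14 + t)*(18 + t)) = 2*(-14 + t)*(18 + t))
((-111/27 - 144/(-241)) - 188)*(k(-18) - 9) = ((-111/27 - 144/(-241)) - 188)*((-504 + 2*(-18)² + 8*(-18)) - 9) = ((-111*1/27 - 144*(-1/241)) - 188)*((-504 + 2*324 - 144) - 9) = ((-37/9 + 144/241) - 188)*((-504 + 648 - 144) - 9) = (-7621/2169 - 188)*(0 - 9) = -415393/2169*(-9) = 415393/241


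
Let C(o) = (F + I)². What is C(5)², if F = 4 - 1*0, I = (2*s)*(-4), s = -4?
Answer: 1679616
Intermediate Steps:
I = 32 (I = (2*(-4))*(-4) = -8*(-4) = 32)
F = 4 (F = 4 + 0 = 4)
C(o) = 1296 (C(o) = (4 + 32)² = 36² = 1296)
C(5)² = 1296² = 1679616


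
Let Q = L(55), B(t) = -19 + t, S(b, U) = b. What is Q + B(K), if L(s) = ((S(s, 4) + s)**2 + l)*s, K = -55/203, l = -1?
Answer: 135081423/203 ≈ 6.6543e+5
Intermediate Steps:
K = -55/203 (K = -55*1/203 = -55/203 ≈ -0.27094)
L(s) = s*(-1 + 4*s**2) (L(s) = ((s + s)**2 - 1)*s = ((2*s)**2 - 1)*s = (4*s**2 - 1)*s = (-1 + 4*s**2)*s = s*(-1 + 4*s**2))
Q = 665445 (Q = -1*55 + 4*55**3 = -55 + 4*166375 = -55 + 665500 = 665445)
Q + B(K) = 665445 + (-19 - 55/203) = 665445 - 3912/203 = 135081423/203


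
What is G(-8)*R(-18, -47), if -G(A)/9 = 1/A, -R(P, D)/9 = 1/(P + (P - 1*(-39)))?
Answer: -27/8 ≈ -3.3750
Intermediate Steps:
R(P, D) = -9/(39 + 2*P) (R(P, D) = -9/(P + (P - 1*(-39))) = -9/(P + (P + 39)) = -9/(P + (39 + P)) = -9/(39 + 2*P))
G(A) = -9/A
G(-8)*R(-18, -47) = (-9/(-8))*(-9/(39 + 2*(-18))) = (-9*(-⅛))*(-9/(39 - 36)) = 9*(-9/3)/8 = 9*(-9*⅓)/8 = (9/8)*(-3) = -27/8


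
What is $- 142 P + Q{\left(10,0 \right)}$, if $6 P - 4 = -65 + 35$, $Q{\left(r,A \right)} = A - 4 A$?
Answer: $\frac{1846}{3} \approx 615.33$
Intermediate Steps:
$Q{\left(r,A \right)} = - 3 A$
$P = - \frac{13}{3}$ ($P = \frac{2}{3} + \frac{-65 + 35}{6} = \frac{2}{3} + \frac{1}{6} \left(-30\right) = \frac{2}{3} - 5 = - \frac{13}{3} \approx -4.3333$)
$- 142 P + Q{\left(10,0 \right)} = \left(-142\right) \left(- \frac{13}{3}\right) - 0 = \frac{1846}{3} + 0 = \frac{1846}{3}$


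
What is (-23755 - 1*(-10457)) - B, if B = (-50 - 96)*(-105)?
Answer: -28628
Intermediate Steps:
B = 15330 (B = -146*(-105) = 15330)
(-23755 - 1*(-10457)) - B = (-23755 - 1*(-10457)) - 1*15330 = (-23755 + 10457) - 15330 = -13298 - 15330 = -28628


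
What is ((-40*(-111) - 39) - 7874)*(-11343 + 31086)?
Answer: -68567439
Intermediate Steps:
((-40*(-111) - 39) - 7874)*(-11343 + 31086) = ((4440 - 39) - 7874)*19743 = (4401 - 7874)*19743 = -3473*19743 = -68567439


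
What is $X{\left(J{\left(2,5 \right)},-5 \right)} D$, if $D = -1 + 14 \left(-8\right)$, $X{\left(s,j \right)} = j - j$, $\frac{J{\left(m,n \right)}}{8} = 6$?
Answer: $0$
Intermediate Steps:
$J{\left(m,n \right)} = 48$ ($J{\left(m,n \right)} = 8 \cdot 6 = 48$)
$X{\left(s,j \right)} = 0$
$D = -113$ ($D = -1 - 112 = -113$)
$X{\left(J{\left(2,5 \right)},-5 \right)} D = 0 \left(-113\right) = 0$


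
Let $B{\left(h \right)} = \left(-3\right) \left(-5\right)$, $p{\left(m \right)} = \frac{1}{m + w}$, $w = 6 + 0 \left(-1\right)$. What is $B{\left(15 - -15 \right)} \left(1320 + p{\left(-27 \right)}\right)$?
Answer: $\frac{138595}{7} \approx 19799.0$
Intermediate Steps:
$w = 6$ ($w = 6 + 0 = 6$)
$p{\left(m \right)} = \frac{1}{6 + m}$ ($p{\left(m \right)} = \frac{1}{m + 6} = \frac{1}{6 + m}$)
$B{\left(h \right)} = 15$
$B{\left(15 - -15 \right)} \left(1320 + p{\left(-27 \right)}\right) = 15 \left(1320 + \frac{1}{6 - 27}\right) = 15 \left(1320 + \frac{1}{-21}\right) = 15 \left(1320 - \frac{1}{21}\right) = 15 \cdot \frac{27719}{21} = \frac{138595}{7}$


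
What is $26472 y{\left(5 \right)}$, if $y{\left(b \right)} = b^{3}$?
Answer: $3309000$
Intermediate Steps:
$26472 y{\left(5 \right)} = 26472 \cdot 5^{3} = 26472 \cdot 125 = 3309000$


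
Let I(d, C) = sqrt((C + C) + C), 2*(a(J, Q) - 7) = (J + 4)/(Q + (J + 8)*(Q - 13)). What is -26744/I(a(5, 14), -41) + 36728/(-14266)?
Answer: -18364/7133 + 26744*I*sqrt(123)/123 ≈ -2.5745 + 2411.4*I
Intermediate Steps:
a(J, Q) = 7 + (4 + J)/(2*(Q + (-13 + Q)*(8 + J))) (a(J, Q) = 7 + ((J + 4)/(Q + (J + 8)*(Q - 13)))/2 = 7 + ((4 + J)/(Q + (8 + J)*(-13 + Q)))/2 = 7 + ((4 + J)/(Q + (-13 + Q)*(8 + J)))/2 = 7 + (4 + J)/(2*(Q + (-13 + Q)*(8 + J))))
I(d, C) = sqrt(3)*sqrt(C) (I(d, C) = sqrt(2*C + C) = sqrt(3*C) = sqrt(3)*sqrt(C))
-26744/I(a(5, 14), -41) + 36728/(-14266) = -26744*(-I*sqrt(123)/123) + 36728/(-14266) = -26744*(-I*sqrt(123)/123) + 36728*(-1/14266) = -26744*(-I*sqrt(123)/123) - 18364/7133 = -(-26744)*I*sqrt(123)/123 - 18364/7133 = 26744*I*sqrt(123)/123 - 18364/7133 = -18364/7133 + 26744*I*sqrt(123)/123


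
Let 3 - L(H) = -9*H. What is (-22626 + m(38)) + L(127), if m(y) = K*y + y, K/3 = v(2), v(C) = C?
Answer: -21214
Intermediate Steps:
L(H) = 3 + 9*H (L(H) = 3 - (-9)*H = 3 + 9*H)
K = 6 (K = 3*2 = 6)
m(y) = 7*y (m(y) = 6*y + y = 7*y)
(-22626 + m(38)) + L(127) = (-22626 + 7*38) + (3 + 9*127) = (-22626 + 266) + (3 + 1143) = -22360 + 1146 = -21214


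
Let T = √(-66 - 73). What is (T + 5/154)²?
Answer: -3296499/23716 + 5*I*√139/77 ≈ -139.0 + 0.76557*I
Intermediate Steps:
T = I*√139 (T = √(-139) = I*√139 ≈ 11.79*I)
(T + 5/154)² = (I*√139 + 5/154)² = (5/154 + I*√139)²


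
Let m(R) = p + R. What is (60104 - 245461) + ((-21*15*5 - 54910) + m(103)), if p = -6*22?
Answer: -241871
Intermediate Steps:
p = -132
m(R) = -132 + R
(60104 - 245461) + ((-21*15*5 - 54910) + m(103)) = (60104 - 245461) + ((-21*15*5 - 54910) + (-132 + 103)) = -185357 + ((-315*5 - 54910) - 29) = -185357 + ((-1575 - 54910) - 29) = -185357 + (-56485 - 29) = -185357 - 56514 = -241871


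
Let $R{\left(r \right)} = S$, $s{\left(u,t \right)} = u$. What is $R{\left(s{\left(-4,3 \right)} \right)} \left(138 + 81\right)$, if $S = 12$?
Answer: $2628$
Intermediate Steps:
$R{\left(r \right)} = 12$
$R{\left(s{\left(-4,3 \right)} \right)} \left(138 + 81\right) = 12 \left(138 + 81\right) = 12 \cdot 219 = 2628$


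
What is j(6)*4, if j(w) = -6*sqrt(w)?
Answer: -24*sqrt(6) ≈ -58.788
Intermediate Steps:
j(6)*4 = -6*sqrt(6)*4 = -24*sqrt(6)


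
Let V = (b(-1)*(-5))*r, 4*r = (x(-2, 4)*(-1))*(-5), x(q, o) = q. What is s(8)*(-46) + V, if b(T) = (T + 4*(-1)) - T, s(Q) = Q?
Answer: -418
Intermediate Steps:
b(T) = -4 (b(T) = (T - 4) - T = (-4 + T) - T = -4)
r = -5/2 (r = (-2*(-1)*(-5))/4 = (2*(-5))/4 = (¼)*(-10) = -5/2 ≈ -2.5000)
V = -50 (V = -4*(-5)*(-5/2) = 20*(-5/2) = -50)
s(8)*(-46) + V = 8*(-46) - 50 = -368 - 50 = -418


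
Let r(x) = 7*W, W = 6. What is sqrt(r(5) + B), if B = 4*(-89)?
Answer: I*sqrt(314) ≈ 17.72*I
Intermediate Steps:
r(x) = 42 (r(x) = 7*6 = 42)
B = -356
sqrt(r(5) + B) = sqrt(42 - 356) = sqrt(-314) = I*sqrt(314)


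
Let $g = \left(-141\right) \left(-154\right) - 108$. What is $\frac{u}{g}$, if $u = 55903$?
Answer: $\frac{55903}{21606} \approx 2.5874$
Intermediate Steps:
$g = 21606$ ($g = 21714 - 108 = 21606$)
$\frac{u}{g} = \frac{55903}{21606}$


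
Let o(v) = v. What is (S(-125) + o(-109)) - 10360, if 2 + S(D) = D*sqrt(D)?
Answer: -10471 - 625*I*sqrt(5) ≈ -10471.0 - 1397.5*I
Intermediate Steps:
S(D) = -2 + D**(3/2) (S(D) = -2 + D*sqrt(D) = -2 + D**(3/2))
(S(-125) + o(-109)) - 10360 = ((-2 + (-125)**(3/2)) - 109) - 10360 = ((-2 - 625*I*sqrt(5)) - 109) - 10360 = (-111 - 625*I*sqrt(5)) - 10360 = -10471 - 625*I*sqrt(5)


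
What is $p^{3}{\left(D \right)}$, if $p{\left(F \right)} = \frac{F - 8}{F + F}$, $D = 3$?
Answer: $- \frac{125}{216} \approx -0.5787$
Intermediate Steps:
$p{\left(F \right)} = \frac{-8 + F}{2 F}$
$p^{3}{\left(D \right)} = \left(\frac{-8 + 3}{2 \cdot 3}\right)^{3} = \left(\frac{1}{2} \cdot \frac{1}{3} \left(-5\right)\right)^{3} = \left(- \frac{5}{6}\right)^{3} = - \frac{125}{216}$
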